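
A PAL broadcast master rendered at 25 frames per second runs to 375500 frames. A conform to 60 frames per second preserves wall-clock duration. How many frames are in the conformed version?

901200 frames

Target frames = source frames × (target rate / source rate) = 375500 × (60)/(25) = 375500 × 12/5 = 901200.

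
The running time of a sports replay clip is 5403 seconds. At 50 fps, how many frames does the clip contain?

270150 frames

Frames = 5403 × 50 = 270150.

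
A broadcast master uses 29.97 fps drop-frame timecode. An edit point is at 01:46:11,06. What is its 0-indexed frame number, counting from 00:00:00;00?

Complete 10-minute blocks: 10, each 17982 frames → 179820.
Remaining 6 whole minutes in the current block: 1800 + 5 × 1798 = 10790 frames.
Within the current minute: 11 × 30 + 6 − 2 = 334 (labels ;00/;01 skipped at this minute). Total = 179820 + 10790 + 334 = 190944.

190944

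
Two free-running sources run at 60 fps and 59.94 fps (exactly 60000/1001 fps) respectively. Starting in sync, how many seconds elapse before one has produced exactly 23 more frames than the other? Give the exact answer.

23023/60 seconds

The gap grows by |60000/1001 − 60| = 60/1001 frames per second.
Time for a 23-frame gap: 23 ÷ (60/1001) = 23023/60 s.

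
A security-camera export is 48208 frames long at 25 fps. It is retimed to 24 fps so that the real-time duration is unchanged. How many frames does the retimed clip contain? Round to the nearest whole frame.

46280 frames

Frames at target rate = 48208 × (24) / (25) = 1156992/25 ≈ 46279.680.
Nearest whole frame: 46280.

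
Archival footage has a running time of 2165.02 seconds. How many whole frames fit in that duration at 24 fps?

Frames = 2165.02 × 24 = 1299012/25 ≈ 51960.4800.
Complete frames: 51960.

51960 frames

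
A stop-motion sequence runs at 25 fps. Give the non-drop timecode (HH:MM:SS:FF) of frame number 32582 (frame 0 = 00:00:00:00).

00:21:43:07

32582 ÷ 25 = 1303 full seconds, remainder 7 frames.
1303 s = 0 h 21 min 43 s.
Timecode: 00:21:43:07.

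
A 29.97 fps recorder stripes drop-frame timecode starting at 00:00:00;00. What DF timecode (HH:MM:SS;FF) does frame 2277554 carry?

21:06:34;14

Each 10-minute DF block holds 10 × 60 × 30 − 9 × 2 = 17982 frames. 2277554 ÷ 17982 → 126 full blocks, remainder 11822.
Within the partial block the first minute is 1800 frames and each further minute 1798, so 6 further minute boundaries passed. Total skipped labels = 18 × 126 + 2 × 6 = 2280.
Non-drop label index = 2277554 + 2280 = 2279834; at 30 labels/s that is 21:06:34:14, i.e. DF 21:06:34;14.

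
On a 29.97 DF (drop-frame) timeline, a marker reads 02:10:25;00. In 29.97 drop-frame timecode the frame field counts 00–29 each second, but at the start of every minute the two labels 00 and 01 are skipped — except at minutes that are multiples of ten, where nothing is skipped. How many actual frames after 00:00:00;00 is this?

Complete 10-minute blocks: 13, each 17982 frames → 233766.
Remaining 0 whole minutes in the current block: 0 frames.
Within the current minute: 25 × 30 + 0 = 750. Total = 233766 + 0 + 750 = 234516.

234516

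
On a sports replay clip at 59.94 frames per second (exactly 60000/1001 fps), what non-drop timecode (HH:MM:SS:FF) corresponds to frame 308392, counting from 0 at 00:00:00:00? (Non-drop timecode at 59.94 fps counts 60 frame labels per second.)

308392 ÷ 60 = 5139 full seconds, remainder 52 frames.
5139 s = 1 h 25 min 39 s.
Timecode: 01:25:39:52.

01:25:39:52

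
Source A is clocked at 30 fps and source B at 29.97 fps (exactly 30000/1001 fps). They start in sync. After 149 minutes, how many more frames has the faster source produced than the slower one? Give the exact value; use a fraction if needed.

268200/1001 frames

149 min = 8940 s.
A emits 30 × 8940 = 268200 frames; B emits 30000/1001 × 8940 = 268200000/1001.
Difference = 268200/1001 frames (≈ 267.9321); B is behind A.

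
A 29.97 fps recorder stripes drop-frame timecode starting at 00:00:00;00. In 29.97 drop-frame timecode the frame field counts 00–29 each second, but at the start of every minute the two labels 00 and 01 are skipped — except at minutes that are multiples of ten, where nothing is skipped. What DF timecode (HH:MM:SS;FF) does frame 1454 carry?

Each 10-minute DF block holds 10 × 60 × 30 − 9 × 2 = 17982 frames. 1454 ÷ 17982 → 0 full blocks, remainder 1454.
Within the partial block the first minute is 1800 frames and each further minute 1798, so 0 further minute boundaries passed. Total skipped labels = 18 × 0 + 2 × 0 = 0.
Non-drop label index = 1454 + 0 = 1454; at 30 labels/s that is 00:00:48:14, i.e. DF 00:00:48;14.

00:00:48;14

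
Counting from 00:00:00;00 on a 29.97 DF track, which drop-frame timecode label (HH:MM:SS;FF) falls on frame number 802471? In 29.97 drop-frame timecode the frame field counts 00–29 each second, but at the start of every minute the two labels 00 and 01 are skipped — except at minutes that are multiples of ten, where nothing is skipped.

Ten DF minutes hold 17982 frames, so frame 802471 lies in block 44 (frames 791208–809189) with 11263 frames into that block.
The block's first minute is 1800 frames and the rest 1798 each; 11263 frames reaches minute 6, so 44 × 18 + 6 × 2 = 804 labels have been skipped so far.
Adding those back, label number 802471 + 804 = 803275 at 30 labels/s is 26775 s + 25 f = 7 h 26 min 15 s frame 25, i.e. 07:26:15;25.

07:26:15;25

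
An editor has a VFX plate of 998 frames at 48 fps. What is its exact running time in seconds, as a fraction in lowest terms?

Running time = 998 ÷ (48) = 998 × 1/48 = 499/24 s.

499/24 seconds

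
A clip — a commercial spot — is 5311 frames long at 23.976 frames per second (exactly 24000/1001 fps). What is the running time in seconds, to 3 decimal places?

Running time = 5311 × 1001/24000 = 5316311/24000 s ≈ 221.513 s.

221.513 seconds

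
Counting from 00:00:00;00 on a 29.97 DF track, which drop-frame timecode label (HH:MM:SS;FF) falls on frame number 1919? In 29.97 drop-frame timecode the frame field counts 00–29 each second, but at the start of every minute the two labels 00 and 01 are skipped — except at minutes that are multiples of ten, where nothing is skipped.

00:01:04;01

Each 10-minute DF block holds 10 × 60 × 30 − 9 × 2 = 17982 frames. 1919 ÷ 17982 → 0 full blocks, remainder 1919.
Within the partial block the first minute is 1800 frames and each further minute 1798, so 1 further minute boundary passed. Total skipped labels = 18 × 0 + 2 × 1 = 2.
Non-drop label index = 1919 + 2 = 1921; at 30 labels/s that is 00:01:04:01, i.e. DF 00:01:04;01.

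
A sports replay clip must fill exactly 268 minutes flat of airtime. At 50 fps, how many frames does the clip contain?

804000 frames

268 min = 16080 s.
Frames = 16080 × 50 = 804000.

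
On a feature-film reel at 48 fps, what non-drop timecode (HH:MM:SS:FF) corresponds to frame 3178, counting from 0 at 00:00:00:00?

00:01:06:10

3178 ÷ 48 = 66 full seconds, remainder 10 frames.
66 s = 0 h 1 min 6 s.
Timecode: 00:01:06:10.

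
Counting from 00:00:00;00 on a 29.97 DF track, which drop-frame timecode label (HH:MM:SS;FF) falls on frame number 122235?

01:07:58;17

Each 10-minute DF block holds 10 × 60 × 30 − 9 × 2 = 17982 frames. 122235 ÷ 17982 → 6 full blocks, remainder 14343.
Within the partial block the first minute is 1800 frames and each further minute 1798, so 7 further minute boundaries passed. Total skipped labels = 18 × 6 + 2 × 7 = 122.
Non-drop label index = 122235 + 122 = 122357; at 30 labels/s that is 01:07:58:17, i.e. DF 01:07:58;17.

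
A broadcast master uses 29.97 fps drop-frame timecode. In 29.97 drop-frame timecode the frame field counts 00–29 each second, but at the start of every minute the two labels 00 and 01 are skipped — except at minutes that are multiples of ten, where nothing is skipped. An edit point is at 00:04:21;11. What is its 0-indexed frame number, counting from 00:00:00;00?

7833

As if non-drop at 30 labels/s: (0 × 3600 + 4 × 60 + 21) × 30 + 11 = 7841.
Minute boundaries passed: 4; those not divisible by 10: 4 − 0 = 4; dropped labels = 2 × 4 = 8.
Actual frame index = 7841 − 8 = 7833.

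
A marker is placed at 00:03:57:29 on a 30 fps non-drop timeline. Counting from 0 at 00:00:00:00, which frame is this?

Total seconds to the label: (0 × 3600 + 3 × 60 + 57) = 237.
Frame index = 237 × 30 + 29 = 7139.

frame 7139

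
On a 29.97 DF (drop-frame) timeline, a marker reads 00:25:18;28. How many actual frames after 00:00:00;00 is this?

45522

Complete 10-minute blocks: 2, each 17982 frames → 35964.
Remaining 5 whole minutes in the current block: 1800 + 4 × 1798 = 8992 frames.
Within the current minute: 18 × 30 + 28 − 2 = 566 (labels ;00/;01 skipped at this minute). Total = 35964 + 8992 + 566 = 45522.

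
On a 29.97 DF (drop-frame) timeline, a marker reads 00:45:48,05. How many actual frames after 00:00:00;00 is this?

As if non-drop at 30 labels/s: (0 × 3600 + 45 × 60 + 48) × 30 + 5 = 82445.
Minute boundaries passed: 45; those not divisible by 10: 45 − 4 = 41; dropped labels = 2 × 41 = 82.
Actual frame index = 82445 − 82 = 82363.

82363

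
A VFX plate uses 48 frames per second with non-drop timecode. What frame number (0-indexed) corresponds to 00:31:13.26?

Total seconds to the label: (0 × 3600 + 31 × 60 + 13) = 1873.
Frame index = 1873 × 48 + 26 = 89930.

89930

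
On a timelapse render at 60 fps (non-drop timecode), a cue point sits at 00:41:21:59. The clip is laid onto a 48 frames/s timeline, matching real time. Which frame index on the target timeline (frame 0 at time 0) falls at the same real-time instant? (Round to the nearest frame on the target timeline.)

frame 119135

Source frame index: (0×3600 + 41×60 + 21) × 60 + 59 = 148919.
Real time: 148919 / (60) = 148919/60 s.
Target frame: (148919/60) × (48) = 595676/5 ≈ 119135.200 → 119135.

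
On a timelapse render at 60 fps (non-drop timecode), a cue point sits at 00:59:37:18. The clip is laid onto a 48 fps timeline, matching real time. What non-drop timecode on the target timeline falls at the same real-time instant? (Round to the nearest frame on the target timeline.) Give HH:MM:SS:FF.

00:59:37:14

Source frame index: (0×3600 + 59×60 + 37) × 60 + 18 = 214638.
Real time: 214638 / (60) = 35773/10 s.
Target frame: (35773/10) × (48) = 858552/5 ≈ 171710.400 → 171710.
At 48 labels/s: frame 171710 → 00:59:37:14.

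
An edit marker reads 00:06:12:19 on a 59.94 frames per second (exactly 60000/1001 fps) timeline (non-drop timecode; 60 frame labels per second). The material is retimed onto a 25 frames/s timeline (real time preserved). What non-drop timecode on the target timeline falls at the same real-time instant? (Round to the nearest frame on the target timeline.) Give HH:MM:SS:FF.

00:06:12:17

Source frame index: (0×3600 + 6×60 + 12) × 60 + 19 = 22339.
Real time: 22339 / (60000/1001) = 22361339/60000 s.
Target frame: (22361339/60000) × (25) = 22361339/2400 ≈ 9317.225 → 9317.
At 25 labels/s: frame 9317 → 00:06:12:17.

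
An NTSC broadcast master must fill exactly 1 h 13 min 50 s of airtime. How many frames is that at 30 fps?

132900 frames

1 h 13 min 50 s = 4430 s.
Frames = 4430 × 30 = 132900.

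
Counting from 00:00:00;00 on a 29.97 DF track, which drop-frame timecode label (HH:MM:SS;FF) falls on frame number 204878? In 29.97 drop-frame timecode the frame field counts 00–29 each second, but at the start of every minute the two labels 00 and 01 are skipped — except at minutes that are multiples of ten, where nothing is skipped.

Each 10-minute DF block holds 10 × 60 × 30 − 9 × 2 = 17982 frames. 204878 ÷ 17982 → 11 full blocks, remainder 7076.
Within the partial block the first minute is 1800 frames and each further minute 1798, so 3 further minute boundaries passed. Total skipped labels = 18 × 11 + 2 × 3 = 204.
Non-drop label index = 204878 + 204 = 205082; at 30 labels/s that is 01:53:56:02, i.e. DF 01:53:56;02.

01:53:56;02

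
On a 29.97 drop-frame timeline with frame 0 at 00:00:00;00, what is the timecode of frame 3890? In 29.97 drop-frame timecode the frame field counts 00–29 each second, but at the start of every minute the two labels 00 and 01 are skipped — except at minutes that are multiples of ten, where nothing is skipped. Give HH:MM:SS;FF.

00:02:09;24

Ten DF minutes hold 17982 frames, so frame 3890 lies in block 0 (frames 0–17981) with 3890 frames into that block.
The block's first minute is 1800 frames and the rest 1798 each; 3890 frames reaches minute 2, so 0 × 18 + 2 × 2 = 4 labels have been skipped so far.
Adding those back, label number 3890 + 4 = 3894 at 30 labels/s is 129 s + 24 f = 0 h 2 min 9 s frame 24, i.e. 00:02:09;24.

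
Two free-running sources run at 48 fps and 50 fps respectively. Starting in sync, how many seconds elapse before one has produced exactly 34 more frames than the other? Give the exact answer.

17 seconds

The gap grows by |50 − 48| = 2 frames per second.
Time for a 34-frame gap: 34 ÷ (2) = 17 s.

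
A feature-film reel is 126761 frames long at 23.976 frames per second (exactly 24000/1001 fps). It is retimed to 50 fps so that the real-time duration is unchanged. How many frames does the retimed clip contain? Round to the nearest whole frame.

Frames at target rate = 126761 × (50) / (24000/1001) = 126887761/480 ≈ 264349.502.
Nearest whole frame: 264350.

264350 frames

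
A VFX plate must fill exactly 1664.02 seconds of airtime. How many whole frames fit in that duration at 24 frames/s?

Frames = 1664.02 × 24 = 998412/25 ≈ 39936.4800.
Complete frames: 39936.

39936 frames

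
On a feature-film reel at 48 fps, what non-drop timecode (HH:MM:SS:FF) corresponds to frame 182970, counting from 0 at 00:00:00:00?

01:03:31:42

182970 ÷ 48 = 3811 full seconds, remainder 42 frames.
3811 s = 1 h 3 min 31 s.
Timecode: 01:03:31:42.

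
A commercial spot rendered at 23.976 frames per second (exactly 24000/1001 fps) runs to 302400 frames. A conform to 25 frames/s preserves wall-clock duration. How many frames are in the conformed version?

Target frames = source frames × (target rate / source rate) = 302400 × (25)/(24000/1001) = 302400 × 1001/960 = 315315.

315315 frames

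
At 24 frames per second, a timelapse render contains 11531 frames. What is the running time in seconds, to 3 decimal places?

480.458 seconds

Running time = 11531 × 1/24 = 11531/24 s ≈ 480.458 s.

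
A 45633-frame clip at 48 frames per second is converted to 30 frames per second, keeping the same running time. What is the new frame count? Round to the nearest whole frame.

28521 frames

Frames at target rate = 45633 × (30) / (48) = 228165/8 ≈ 28520.625.
Nearest whole frame: 28521.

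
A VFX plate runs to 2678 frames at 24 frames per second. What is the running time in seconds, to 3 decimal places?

111.583 seconds

Running time = 2678 × 1/24 = 1339/12 s ≈ 111.583 s.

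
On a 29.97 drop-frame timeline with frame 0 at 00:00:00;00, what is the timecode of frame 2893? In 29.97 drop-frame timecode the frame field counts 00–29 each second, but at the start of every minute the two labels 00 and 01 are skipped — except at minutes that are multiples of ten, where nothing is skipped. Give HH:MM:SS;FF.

00:01:36;15

Each 10-minute DF block holds 10 × 60 × 30 − 9 × 2 = 17982 frames. 2893 ÷ 17982 → 0 full blocks, remainder 2893.
Within the partial block the first minute is 1800 frames and each further minute 1798, so 1 further minute boundary passed. Total skipped labels = 18 × 0 + 2 × 1 = 2.
Non-drop label index = 2893 + 2 = 2895; at 30 labels/s that is 00:01:36:15, i.e. DF 00:01:36;15.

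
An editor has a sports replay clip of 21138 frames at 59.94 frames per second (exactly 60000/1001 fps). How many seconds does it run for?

Running time = 21138 / (60000/1001) = 352.6523 s.

352.6523 seconds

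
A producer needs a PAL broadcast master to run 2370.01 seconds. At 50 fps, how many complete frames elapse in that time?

118500 frames

Frames = 2370.01 × 50 = 237001/2 ≈ 118500.5000.
Complete frames: 118500.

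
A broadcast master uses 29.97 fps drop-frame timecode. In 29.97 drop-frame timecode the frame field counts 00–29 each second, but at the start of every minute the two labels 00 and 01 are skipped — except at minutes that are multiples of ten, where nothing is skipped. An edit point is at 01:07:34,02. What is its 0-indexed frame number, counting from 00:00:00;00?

121500

As if non-drop at 30 labels/s: (1 × 3600 + 7 × 60 + 34) × 30 + 2 = 121622.
Minute boundaries passed: 67; those not divisible by 10: 67 − 6 = 61; dropped labels = 2 × 61 = 122.
Actual frame index = 121622 − 122 = 121500.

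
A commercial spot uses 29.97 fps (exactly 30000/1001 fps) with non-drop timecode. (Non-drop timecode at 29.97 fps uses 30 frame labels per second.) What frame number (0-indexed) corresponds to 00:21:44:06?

39126

Total seconds to the label: (0 × 3600 + 21 × 60 + 44) = 1304.
Frame index = 1304 × 30 + 6 = 39126.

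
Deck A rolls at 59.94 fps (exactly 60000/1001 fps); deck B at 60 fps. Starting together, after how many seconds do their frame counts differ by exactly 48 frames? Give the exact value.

The gap grows by |60 − 60000/1001| = 60/1001 frames per second.
Time for a 48-frame gap: 48 ÷ (60/1001) = 800.8 s.

800.8 seconds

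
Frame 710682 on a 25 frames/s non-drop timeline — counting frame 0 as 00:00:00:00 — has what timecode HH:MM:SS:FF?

07:53:47:07

710682 ÷ 25 = 28427 full seconds, remainder 7 frames.
28427 s = 7 h 53 min 47 s.
Timecode: 07:53:47:07.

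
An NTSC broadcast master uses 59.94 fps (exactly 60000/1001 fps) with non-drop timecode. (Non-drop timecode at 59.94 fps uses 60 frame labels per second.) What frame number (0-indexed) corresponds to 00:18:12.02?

Total seconds to the label: (0 × 3600 + 18 × 60 + 12) = 1092.
Frame index = 1092 × 60 + 2 = 65522.

frame 65522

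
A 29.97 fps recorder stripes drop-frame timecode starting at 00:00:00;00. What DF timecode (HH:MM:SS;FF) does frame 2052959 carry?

Ten DF minutes hold 17982 frames, so frame 2052959 lies in block 114 (frames 2049948–2067929) with 3011 frames into that block.
The block's first minute is 1800 frames and the rest 1798 each; 3011 frames reaches minute 1, so 114 × 18 + 1 × 2 = 2054 labels have been skipped so far.
Adding those back, label number 2052959 + 2054 = 2055013 at 30 labels/s is 68500 s + 13 f = 19 h 1 min 40 s frame 13, i.e. 19:01:40;13.

19:01:40;13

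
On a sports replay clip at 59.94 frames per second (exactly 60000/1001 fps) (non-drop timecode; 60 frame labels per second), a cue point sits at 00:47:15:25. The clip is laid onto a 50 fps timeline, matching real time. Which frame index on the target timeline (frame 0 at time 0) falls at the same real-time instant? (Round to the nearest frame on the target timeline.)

frame 141913

Source frame index: (0×3600 + 47×60 + 15) × 60 + 25 = 170125.
Real time: 170125 / (60000/1001) = 1362361/480 s.
Target frame: (1362361/480) × (50) = 6811805/48 ≈ 141912.604 → 141913.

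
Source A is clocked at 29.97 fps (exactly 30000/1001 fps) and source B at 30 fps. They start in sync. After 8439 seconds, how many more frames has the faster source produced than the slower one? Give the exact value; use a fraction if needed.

253170/1001 frames

A emits 30000/1001 × 8439 = 253170000/1001 frames; B emits 30 × 8439 = 253170.
Difference = 253170/1001 frames (≈ 252.9171); B is ahead of A.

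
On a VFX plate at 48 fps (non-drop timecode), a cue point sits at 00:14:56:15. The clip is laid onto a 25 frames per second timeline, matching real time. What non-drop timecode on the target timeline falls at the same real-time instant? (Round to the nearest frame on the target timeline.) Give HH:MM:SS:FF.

00:14:56:08

Source frame index: (0×3600 + 14×60 + 56) × 48 + 15 = 43023.
Real time: 43023 / (48) = 14341/16 s.
Target frame: (14341/16) × (25) = 358525/16 ≈ 22407.812 → 22408.
At 25 labels/s: frame 22408 → 00:14:56:08.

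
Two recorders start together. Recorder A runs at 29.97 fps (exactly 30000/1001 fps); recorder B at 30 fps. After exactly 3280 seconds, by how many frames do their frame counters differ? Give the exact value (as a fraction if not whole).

A emits 30000/1001 × 3280 = 98400000/1001 frames; B emits 30 × 3280 = 98400.
Difference = 98400/1001 frames (≈ 98.3017); B is ahead of A.

98400/1001 frames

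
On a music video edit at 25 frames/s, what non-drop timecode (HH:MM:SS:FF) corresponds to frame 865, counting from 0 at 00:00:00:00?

865 ÷ 25 = 34 full seconds, remainder 15 frames.
34 s = 0 h 0 min 34 s.
Timecode: 00:00:34:15.

00:00:34:15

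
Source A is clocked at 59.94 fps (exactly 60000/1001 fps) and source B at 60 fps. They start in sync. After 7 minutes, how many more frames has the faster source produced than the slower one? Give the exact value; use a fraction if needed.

3600/143 frames

7 min = 420 s.
A emits 60000/1001 × 420 = 3600000/143 frames; B emits 60 × 420 = 25200.
Difference = 3600/143 frames (≈ 25.1748); B is ahead of A.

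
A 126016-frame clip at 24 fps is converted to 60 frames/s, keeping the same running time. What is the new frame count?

315040 frames

Target frames = source frames × (target rate / source rate) = 126016 × (60)/(24) = 126016 × 5/2 = 315040.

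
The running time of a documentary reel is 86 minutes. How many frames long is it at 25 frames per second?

129000 frames

86 min = 5160 s.
Frames = 5160 × 25 = 129000.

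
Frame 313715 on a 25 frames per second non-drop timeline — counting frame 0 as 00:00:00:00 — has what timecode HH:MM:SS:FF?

313715 ÷ 25 = 12548 full seconds, remainder 15 frames.
12548 s = 3 h 29 min 8 s.
Timecode: 03:29:08:15.

03:29:08:15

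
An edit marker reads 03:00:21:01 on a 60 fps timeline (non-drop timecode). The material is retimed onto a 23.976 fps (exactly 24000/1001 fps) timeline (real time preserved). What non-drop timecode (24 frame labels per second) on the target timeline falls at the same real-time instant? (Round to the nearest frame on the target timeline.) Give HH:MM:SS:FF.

Source frame index: (3×3600 + 0×60 + 21) × 60 + 1 = 649261.
Real time: 649261 / (60) = 649261/60 s.
Target frame: (649261/60) × (24000/1001) = 259704400/1001 ≈ 259444.955 → 259445.
At 24 labels/s: frame 259445 → 03:00:10:05.

03:00:10:05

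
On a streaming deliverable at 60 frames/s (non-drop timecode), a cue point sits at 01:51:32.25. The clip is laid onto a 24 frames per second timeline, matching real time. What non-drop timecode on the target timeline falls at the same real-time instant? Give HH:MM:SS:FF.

01:51:32:10

Source frame index: (1×3600 + 51×60 + 32) × 60 + 25 = 401545.
Real time: 401545 / (60) = 80309/12 s.
Target frame: (80309/12) × (24) = 160618.
At 24 labels/s: frame 160618 → 01:51:32:10.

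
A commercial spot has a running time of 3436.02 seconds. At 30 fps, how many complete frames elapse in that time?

Frames = 3436.02 × 30 = 515403/5 ≈ 103080.6000.
Complete frames: 103080.

103080 frames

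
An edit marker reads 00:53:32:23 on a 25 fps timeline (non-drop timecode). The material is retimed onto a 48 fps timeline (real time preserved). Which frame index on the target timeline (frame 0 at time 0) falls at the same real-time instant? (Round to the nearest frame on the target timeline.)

frame 154220

Source frame index: (0×3600 + 53×60 + 32) × 25 + 23 = 80323.
Real time: 80323 / (25) = 80323/25 s.
Target frame: (80323/25) × (48) = 3855504/25 ≈ 154220.160 → 154220.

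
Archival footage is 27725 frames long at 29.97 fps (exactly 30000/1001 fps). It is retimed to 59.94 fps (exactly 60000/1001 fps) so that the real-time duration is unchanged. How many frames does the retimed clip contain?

Frames at target rate = 27725 × (60000/1001) / (30000/1001) = 55450.

55450 frames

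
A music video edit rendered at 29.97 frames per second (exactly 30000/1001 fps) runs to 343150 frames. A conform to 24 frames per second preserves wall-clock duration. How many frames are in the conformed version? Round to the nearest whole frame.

274795 frames

Frames at target rate = 343150 × (24) / (30000/1001) = 6869863/25 ≈ 274794.520.
Nearest whole frame: 274795.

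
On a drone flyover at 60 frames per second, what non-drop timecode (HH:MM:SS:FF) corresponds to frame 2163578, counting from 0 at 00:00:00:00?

10:00:59:38

2163578 ÷ 60 = 36059 full seconds, remainder 38 frames.
36059 s = 10 h 0 min 59 s.
Timecode: 10:00:59:38.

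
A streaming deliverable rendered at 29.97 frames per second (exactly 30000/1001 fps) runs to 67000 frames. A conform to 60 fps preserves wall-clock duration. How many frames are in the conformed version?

Target frames = source frames × (target rate / source rate) = 67000 × (60)/(30000/1001) = 67000 × 1001/500 = 134134.

134134 frames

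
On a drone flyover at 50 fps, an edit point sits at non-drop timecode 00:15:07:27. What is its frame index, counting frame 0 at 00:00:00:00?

frame 45377

Total seconds to the label: (0 × 3600 + 15 × 60 + 7) = 907.
Frame index = 907 × 50 + 27 = 45377.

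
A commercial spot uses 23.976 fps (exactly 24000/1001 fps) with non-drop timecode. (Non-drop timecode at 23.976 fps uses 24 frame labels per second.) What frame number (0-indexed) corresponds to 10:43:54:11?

frame 927227

Total seconds to the label: (10 × 3600 + 43 × 60 + 54) = 38634.
Frame index = 38634 × 24 + 11 = 927227.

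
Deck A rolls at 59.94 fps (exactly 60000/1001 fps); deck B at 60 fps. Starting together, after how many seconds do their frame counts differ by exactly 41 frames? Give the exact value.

The gap grows by |60 − 60000/1001| = 60/1001 frames per second.
Time for a 41-frame gap: 41 ÷ (60/1001) = 41041/60 s.

41041/60 seconds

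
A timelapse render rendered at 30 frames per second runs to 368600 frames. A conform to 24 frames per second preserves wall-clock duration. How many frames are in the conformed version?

Target frames = source frames × (target rate / source rate) = 368600 × (24)/(30) = 368600 × 4/5 = 294880.

294880 frames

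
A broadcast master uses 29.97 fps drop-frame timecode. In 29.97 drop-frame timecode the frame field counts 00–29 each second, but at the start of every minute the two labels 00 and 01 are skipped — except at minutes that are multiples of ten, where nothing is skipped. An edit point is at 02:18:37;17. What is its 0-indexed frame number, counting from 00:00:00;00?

As if non-drop at 30 labels/s: (2 × 3600 + 18 × 60 + 37) × 30 + 17 = 249527.
Minute boundaries passed: 138; those not divisible by 10: 138 − 13 = 125; dropped labels = 2 × 125 = 250.
Actual frame index = 249527 − 250 = 249277.

249277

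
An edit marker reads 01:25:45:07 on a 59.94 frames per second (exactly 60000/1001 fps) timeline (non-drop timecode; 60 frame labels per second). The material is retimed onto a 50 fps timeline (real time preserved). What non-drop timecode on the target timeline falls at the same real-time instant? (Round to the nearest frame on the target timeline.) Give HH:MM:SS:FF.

Source frame index: (1×3600 + 25×60 + 45) × 60 + 7 = 308707.
Real time: 308707 / (60000/1001) = 309015707/60000 s.
Target frame: (309015707/60000) × (50) = 309015707/1200 ≈ 257513.089 → 257513.
At 50 labels/s: frame 257513 → 01:25:50:13.

01:25:50:13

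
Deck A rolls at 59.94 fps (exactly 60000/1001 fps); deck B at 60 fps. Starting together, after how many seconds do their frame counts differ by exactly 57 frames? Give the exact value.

The gap grows by |60 − 60000/1001| = 60/1001 frames per second.
Time for a 57-frame gap: 57 ÷ (60/1001) = 950.95 s.

950.95 seconds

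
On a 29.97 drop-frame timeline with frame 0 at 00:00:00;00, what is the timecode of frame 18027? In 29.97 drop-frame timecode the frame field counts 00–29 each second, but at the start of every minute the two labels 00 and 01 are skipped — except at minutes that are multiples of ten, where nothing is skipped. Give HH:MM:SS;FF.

00:10:01;15

Each 10-minute DF block holds 10 × 60 × 30 − 9 × 2 = 17982 frames. 18027 ÷ 17982 → 1 full block, remainder 45.
Within the partial block the first minute is 1800 frames and each further minute 1798, so 0 further minute boundaries passed. Total skipped labels = 18 × 1 + 2 × 0 = 18.
Non-drop label index = 18027 + 18 = 18045; at 30 labels/s that is 00:10:01:15, i.e. DF 00:10:01;15.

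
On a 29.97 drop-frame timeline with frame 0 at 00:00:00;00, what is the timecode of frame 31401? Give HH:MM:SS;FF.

Ten DF minutes hold 17982 frames, so frame 31401 lies in block 1 (frames 17982–35963) with 13419 frames into that block.
The block's first minute is 1800 frames and the rest 1798 each; 13419 frames reaches minute 7, so 1 × 18 + 7 × 2 = 32 labels have been skipped so far.
Adding those back, label number 31401 + 32 = 31433 at 30 labels/s is 1047 s + 23 f = 0 h 17 min 27 s frame 23, i.e. 00:17:27;23.

00:17:27;23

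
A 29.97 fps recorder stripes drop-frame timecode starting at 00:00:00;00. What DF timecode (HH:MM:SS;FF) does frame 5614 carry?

Each 10-minute DF block holds 10 × 60 × 30 − 9 × 2 = 17982 frames. 5614 ÷ 17982 → 0 full blocks, remainder 5614.
Within the partial block the first minute is 1800 frames and each further minute 1798, so 3 further minute boundaries passed. Total skipped labels = 18 × 0 + 2 × 3 = 6.
Non-drop label index = 5614 + 6 = 5620; at 30 labels/s that is 00:03:07:10, i.e. DF 00:03:07;10.

00:03:07;10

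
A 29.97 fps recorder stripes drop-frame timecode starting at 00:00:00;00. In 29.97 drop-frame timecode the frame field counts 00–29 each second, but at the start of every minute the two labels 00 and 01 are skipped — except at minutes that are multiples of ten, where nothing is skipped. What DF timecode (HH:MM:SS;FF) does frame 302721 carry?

Ten DF minutes hold 17982 frames, so frame 302721 lies in block 16 (frames 287712–305693) with 15009 frames into that block.
The block's first minute is 1800 frames and the rest 1798 each; 15009 frames reaches minute 8, so 16 × 18 + 8 × 2 = 304 labels have been skipped so far.
Adding those back, label number 302721 + 304 = 303025 at 30 labels/s is 10100 s + 25 f = 2 h 48 min 20 s frame 25, i.e. 02:48:20;25.

02:48:20;25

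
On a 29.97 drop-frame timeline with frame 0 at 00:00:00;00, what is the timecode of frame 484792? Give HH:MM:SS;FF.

Ten DF minutes hold 17982 frames, so frame 484792 lies in block 26 (frames 467532–485513) with 17260 frames into that block.
The block's first minute is 1800 frames and the rest 1798 each; 17260 frames reaches minute 9, so 26 × 18 + 9 × 2 = 486 labels have been skipped so far.
Adding those back, label number 484792 + 486 = 485278 at 30 labels/s is 16175 s + 28 f = 4 h 29 min 35 s frame 28, i.e. 04:29:35;28.

04:29:35;28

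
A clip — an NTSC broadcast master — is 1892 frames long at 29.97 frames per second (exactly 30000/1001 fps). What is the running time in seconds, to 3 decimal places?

63.130 seconds

Running time = 1892 × 1001/30000 = 473473/7500 s ≈ 63.130 s.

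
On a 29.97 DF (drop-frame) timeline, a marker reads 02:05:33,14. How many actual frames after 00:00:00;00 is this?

225778

Complete 10-minute blocks: 12, each 17982 frames → 215784.
Remaining 5 whole minutes in the current block: 1800 + 4 × 1798 = 8992 frames.
Within the current minute: 33 × 30 + 14 − 2 = 1002 (labels ;00/;01 skipped at this minute). Total = 215784 + 8992 + 1002 = 225778.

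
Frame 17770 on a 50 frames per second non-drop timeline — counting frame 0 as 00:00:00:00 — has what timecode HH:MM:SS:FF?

17770 ÷ 50 = 355 full seconds, remainder 20 frames.
355 s = 0 h 5 min 55 s.
Timecode: 00:05:55:20.

00:05:55:20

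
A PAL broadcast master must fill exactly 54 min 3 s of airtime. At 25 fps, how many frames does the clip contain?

54 min 3 s = 3243 s.
Frames = 3243 × 25 = 81075.

81075 frames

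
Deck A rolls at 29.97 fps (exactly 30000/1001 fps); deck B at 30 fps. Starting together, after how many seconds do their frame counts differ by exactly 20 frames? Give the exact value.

The gap grows by |30 − 30000/1001| = 30/1001 frames per second.
Time for a 20-frame gap: 20 ÷ (30/1001) = 2002/3 s.

2002/3 seconds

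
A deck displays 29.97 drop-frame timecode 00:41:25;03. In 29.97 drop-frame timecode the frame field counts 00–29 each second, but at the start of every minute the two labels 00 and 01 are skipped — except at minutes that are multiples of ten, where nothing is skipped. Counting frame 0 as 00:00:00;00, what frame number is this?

74479

As if non-drop at 30 labels/s: (0 × 3600 + 41 × 60 + 25) × 30 + 3 = 74553.
Minute boundaries passed: 41; those not divisible by 10: 41 − 4 = 37; dropped labels = 2 × 37 = 74.
Actual frame index = 74553 − 74 = 74479.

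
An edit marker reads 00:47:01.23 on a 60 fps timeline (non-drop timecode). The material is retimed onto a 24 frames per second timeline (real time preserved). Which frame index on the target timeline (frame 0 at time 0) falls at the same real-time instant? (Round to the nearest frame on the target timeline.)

frame 67713

Source frame index: (0×3600 + 47×60 + 1) × 60 + 23 = 169283.
Real time: 169283 / (60) = 169283/60 s.
Target frame: (169283/60) × (24) = 338566/5 ≈ 67713.200 → 67713.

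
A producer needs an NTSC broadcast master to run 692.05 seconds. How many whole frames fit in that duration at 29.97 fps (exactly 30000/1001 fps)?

Frames = 692.05 × 30000/1001 = 20761500/1001 ≈ 20740.7592.
Complete frames: 20740.

20740 frames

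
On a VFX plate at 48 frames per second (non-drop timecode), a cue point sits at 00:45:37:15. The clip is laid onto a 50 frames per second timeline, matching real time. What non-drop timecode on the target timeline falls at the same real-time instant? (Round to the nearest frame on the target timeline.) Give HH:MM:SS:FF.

00:45:37:16

Source frame index: (0×3600 + 45×60 + 37) × 48 + 15 = 131391.
Real time: 131391 / (48) = 43797/16 s.
Target frame: (43797/16) × (50) = 1094925/8 ≈ 136865.625 → 136866.
At 50 labels/s: frame 136866 → 00:45:37:16.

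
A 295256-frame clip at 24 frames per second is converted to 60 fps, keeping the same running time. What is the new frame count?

Target frames = source frames × (target rate / source rate) = 295256 × (60)/(24) = 295256 × 5/2 = 738140.

738140 frames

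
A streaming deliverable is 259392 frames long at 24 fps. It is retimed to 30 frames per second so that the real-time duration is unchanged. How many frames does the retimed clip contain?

324240 frames

Target frames = source frames × (target rate / source rate) = 259392 × (30)/(24) = 259392 × 5/4 = 324240.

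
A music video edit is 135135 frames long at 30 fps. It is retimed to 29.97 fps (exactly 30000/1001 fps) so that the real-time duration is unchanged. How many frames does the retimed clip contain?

Target frames = source frames × (target rate / source rate) = 135135 × (30000/1001)/(30) = 135135 × 1000/1001 = 135000.

135000 frames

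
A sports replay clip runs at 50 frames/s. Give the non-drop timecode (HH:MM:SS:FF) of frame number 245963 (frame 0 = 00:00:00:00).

245963 ÷ 50 = 4919 full seconds, remainder 13 frames.
4919 s = 1 h 21 min 59 s.
Timecode: 01:21:59:13.

01:21:59:13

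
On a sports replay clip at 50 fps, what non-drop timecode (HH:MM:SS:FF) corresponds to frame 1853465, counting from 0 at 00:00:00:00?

10:17:49:15

1853465 ÷ 50 = 37069 full seconds, remainder 15 frames.
37069 s = 10 h 17 min 49 s.
Timecode: 10:17:49:15.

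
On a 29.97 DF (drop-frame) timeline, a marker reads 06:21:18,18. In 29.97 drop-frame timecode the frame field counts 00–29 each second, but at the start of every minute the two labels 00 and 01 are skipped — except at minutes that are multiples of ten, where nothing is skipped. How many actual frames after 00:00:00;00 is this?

As if non-drop at 30 labels/s: (6 × 3600 + 21 × 60 + 18) × 30 + 18 = 686358.
Minute boundaries passed: 381; those not divisible by 10: 381 − 38 = 343; dropped labels = 2 × 343 = 686.
Actual frame index = 686358 − 686 = 685672.

685672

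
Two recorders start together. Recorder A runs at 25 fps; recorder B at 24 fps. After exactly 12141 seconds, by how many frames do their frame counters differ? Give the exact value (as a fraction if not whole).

A emits 25 × 12141 = 303525 frames; B emits 24 × 12141 = 291384.
Difference = 12141 frames; B is behind A.

12141 frames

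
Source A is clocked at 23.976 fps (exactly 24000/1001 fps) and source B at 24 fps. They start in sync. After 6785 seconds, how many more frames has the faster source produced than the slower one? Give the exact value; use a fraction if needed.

A emits 24000/1001 × 6785 = 162840000/1001 frames; B emits 24 × 6785 = 162840.
Difference = 162840/1001 frames (≈ 162.6773); B is ahead of A.

162840/1001 frames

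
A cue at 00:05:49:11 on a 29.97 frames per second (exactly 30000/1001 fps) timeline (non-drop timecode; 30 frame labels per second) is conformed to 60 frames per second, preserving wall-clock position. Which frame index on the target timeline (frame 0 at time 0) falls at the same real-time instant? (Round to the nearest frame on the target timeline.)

Source frame index: (0×3600 + 5×60 + 49) × 30 + 11 = 10481.
Real time: 10481 / (30000/1001) = 10491481/30000 s.
Target frame: (10491481/30000) × (60) = 10491481/500 ≈ 20982.962 → 20983.

frame 20983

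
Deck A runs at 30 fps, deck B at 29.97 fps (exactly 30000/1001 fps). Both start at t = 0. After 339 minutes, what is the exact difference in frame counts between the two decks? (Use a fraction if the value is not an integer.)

610200/1001 frames

339 min = 20340 s.
A emits 30 × 20340 = 610200 frames; B emits 30000/1001 × 20340 = 610200000/1001.
Difference = 610200/1001 frames (≈ 609.5904); B is behind A.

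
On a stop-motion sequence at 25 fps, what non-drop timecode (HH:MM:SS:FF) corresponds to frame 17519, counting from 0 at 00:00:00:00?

00:11:40:19

17519 ÷ 25 = 700 full seconds, remainder 19 frames.
700 s = 0 h 11 min 40 s.
Timecode: 00:11:40:19.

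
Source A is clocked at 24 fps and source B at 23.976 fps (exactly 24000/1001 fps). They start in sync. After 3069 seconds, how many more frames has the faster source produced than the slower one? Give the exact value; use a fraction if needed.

6696/91 frames

A emits 24 × 3069 = 73656 frames; B emits 24000/1001 × 3069 = 6696000/91.
Difference = 6696/91 frames (≈ 73.5824); B is behind A.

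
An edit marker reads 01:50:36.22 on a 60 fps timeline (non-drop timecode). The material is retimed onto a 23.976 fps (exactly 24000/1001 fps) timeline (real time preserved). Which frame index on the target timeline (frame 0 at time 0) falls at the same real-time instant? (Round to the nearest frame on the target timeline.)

frame 159114

Source frame index: (1×3600 + 50×60 + 36) × 60 + 22 = 398182.
Real time: 398182 / (60) = 199091/30 s.
Target frame: (199091/30) × (24000/1001) = 159272800/1001 ≈ 159113.686 → 159114.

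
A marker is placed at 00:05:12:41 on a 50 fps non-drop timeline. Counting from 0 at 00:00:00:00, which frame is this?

Total seconds to the label: (0 × 3600 + 5 × 60 + 12) = 312.
Frame index = 312 × 50 + 41 = 15641.

15641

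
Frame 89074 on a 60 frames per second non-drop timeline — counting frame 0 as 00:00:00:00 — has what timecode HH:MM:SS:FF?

89074 ÷ 60 = 1484 full seconds, remainder 34 frames.
1484 s = 0 h 24 min 44 s.
Timecode: 00:24:44:34.

00:24:44:34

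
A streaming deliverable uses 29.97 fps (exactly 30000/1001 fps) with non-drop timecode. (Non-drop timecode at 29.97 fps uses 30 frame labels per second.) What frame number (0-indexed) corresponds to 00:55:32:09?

frame 99969

Total seconds to the label: (0 × 3600 + 55 × 60 + 32) = 3332.
Frame index = 3332 × 30 + 9 = 99969.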